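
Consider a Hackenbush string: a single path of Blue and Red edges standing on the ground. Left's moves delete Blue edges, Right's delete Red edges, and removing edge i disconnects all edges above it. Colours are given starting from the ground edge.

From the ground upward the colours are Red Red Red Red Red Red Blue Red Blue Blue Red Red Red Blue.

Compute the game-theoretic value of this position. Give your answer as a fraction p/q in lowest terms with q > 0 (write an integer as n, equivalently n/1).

edge 1 of 14 (Red): { · | 0 } — -1
edge 2 of 14 (Red): { · | -1 0 } — -2
edge 3 of 14 (Red): { · | -2 -1 0 } — -3
edge 4 of 14 (Red): { · | -3 -2 -1 0 } — -4
edge 5 of 14 (Red): { · | -4 -3 -2 -1 0 } — -5
edge 6 of 14 (Red): { · | -5 -4 -3 -2 -1 0 } — -6
edge 7 of 14 (Blue): { -6 | -5 -4 -3 -2 -1 0 } — -11/2
edge 8 of 14 (Red): { -6 | -11/2 -5 -4 -3 -2 -1 0 } — -23/4
edge 9 of 14 (Blue): { -6 -23/4 | -11/2 -5 -4 -3 -2 -1 0 } — -45/8
edge 10 of 14 (Blue): { -6 -23/4 -45/8 | -11/2 -5 -4 -3 -2 -1 0 } — -89/16
edge 11 of 14 (Red): { -6 -23/4 -45/8 | -89/16 -11/2 -5 -4 -3 -2 -1 0 } — -179/32
edge 12 of 14 (Red): { -6 -23/4 -45/8 | -179/32 -89/16 -11/2 -5 -4 -3 -2 -1 0 } — -359/64
edge 13 of 14 (Red): { -6 -23/4 -45/8 | -359/64 -179/32 -89/16 -11/2 -5 -4 -3 -2 -1 0 } — -719/128
edge 14 of 14 (Blue): { -6 -23/4 -45/8 -719/128 | -359/64 -179/32 -89/16 -11/2 -5 -4 -3 -2 -1 0 } — -1437/256

-1437/256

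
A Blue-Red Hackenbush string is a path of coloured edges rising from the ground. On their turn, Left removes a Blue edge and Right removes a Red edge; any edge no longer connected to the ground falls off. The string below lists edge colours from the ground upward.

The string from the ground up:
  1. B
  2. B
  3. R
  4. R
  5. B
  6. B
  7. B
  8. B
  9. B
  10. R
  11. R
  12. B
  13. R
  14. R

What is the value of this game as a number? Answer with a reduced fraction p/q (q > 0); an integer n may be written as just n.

6089/4096

Prefix values for B B R R B B B B B R R B R R via {L|R} + simplicity:
B: Left { 0 }, Right {  } ⇒ simplest 1
BB: Left { 0, 1 }, Right {  } ⇒ simplest 2
BBR: Left { 0, 1 }, Right { 2 } ⇒ simplest 3/2
BBRR: Left { 0, 1 }, Right { 3/2, 2 } ⇒ simplest 5/4
BBRRB: Left { 0, 1, 5/4 }, Right { 3/2, 2 } ⇒ simplest 11/8
BBRRBB: Left { 0, 1, 5/4, 11/8 }, Right { 3/2, 2 } ⇒ simplest 23/16
BBRRBBB: Left { 0, 1, 5/4, 11/8, 23/16 }, Right { 3/2, 2 } ⇒ simplest 47/32
BBRRBBBB: Left { 0, 1, 5/4, 11/8, 23/16, 47/32 }, Right { 3/2, 2 } ⇒ simplest 95/64
BBRRBBBBB: Left { 0, 1, 5/4, 11/8, 23/16, 47/32, 95/64 }, Right { 3/2, 2 } ⇒ simplest 191/128
BBRRBBBBBR: Left { 0, 1, 5/4, 11/8, 23/16, 47/32, 95/64 }, Right { 191/128, 3/2, 2 } ⇒ simplest 381/256
BBRRBBBBBRR: Left { 0, 1, 5/4, 11/8, 23/16, 47/32, 95/64 }, Right { 381/256, 191/128, 3/2, 2 } ⇒ simplest 761/512
BBRRBBBBBRRB: Left { 0, 1, 5/4, 11/8, 23/16, 47/32, 95/64, 761/512 }, Right { 381/256, 191/128, 3/2, 2 } ⇒ simplest 1523/1024
BBRRBBBBBRRBR: Left { 0, 1, 5/4, 11/8, 23/16, 47/32, 95/64, 761/512 }, Right { 1523/1024, 381/256, 191/128, 3/2, 2 } ⇒ simplest 3045/2048
BBRRBBBBBRRBRR: Left { 0, 1, 5/4, 11/8, 23/16, 47/32, 95/64, 761/512 }, Right { 3045/2048, 1523/1024, 381/256, 191/128, 3/2, 2 } ⇒ simplest 6089/4096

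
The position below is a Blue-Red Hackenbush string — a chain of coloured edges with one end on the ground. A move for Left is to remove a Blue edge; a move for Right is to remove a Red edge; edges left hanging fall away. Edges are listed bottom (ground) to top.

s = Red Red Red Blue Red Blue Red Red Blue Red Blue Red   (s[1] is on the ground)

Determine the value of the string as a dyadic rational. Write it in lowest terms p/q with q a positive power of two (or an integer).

-1387/512

val_1 [R]  L=[]  R=[0]  -> -1
val_2 [RR]  L=[]  R=[-1,0]  -> -2
val_3 [RRR]  L=[]  R=[-2,-1,0]  -> -3
val_4 [RRRB]  L=[-3]  R=[-2,-1,0]  -> -5/2
val_5 [RRRBR]  L=[-3]  R=[-5/2,-2,-1,0]  -> -11/4
val_6 [RRRBRB]  L=[-3,-11/4]  R=[-5/2,-2,-1,0]  -> -21/8
val_7 [RRRBRBR]  L=[-3,-11/4]  R=[-21/8,-5/2,-2,-1,0]  -> -43/16
val_8 [RRRBRBRR]  L=[-3,-11/4]  R=[-43/16,-21/8,-5/2,-2,-1,0]  -> -87/32
val_9 [RRRBRBRRB]  L=[-3,-11/4,-87/32]  R=[-43/16,-21/8,-5/2,-2,-1,0]  -> -173/64
val_10 [RRRBRBRRBR]  L=[-3,-11/4,-87/32]  R=[-173/64,-43/16,-21/8,-5/2,-2,-1,0]  -> -347/128
val_11 [RRRBRBRRBRB]  L=[-3,-11/4,-87/32,-347/128]  R=[-173/64,-43/16,-21/8,-5/2,-2,-1,0]  -> -693/256
val_12 [RRRBRBRRBRBR]  L=[-3,-11/4,-87/32,-347/128]  R=[-693/256,-173/64,-43/16,-21/8,-5/2,-2,-1,0]  -> -1387/512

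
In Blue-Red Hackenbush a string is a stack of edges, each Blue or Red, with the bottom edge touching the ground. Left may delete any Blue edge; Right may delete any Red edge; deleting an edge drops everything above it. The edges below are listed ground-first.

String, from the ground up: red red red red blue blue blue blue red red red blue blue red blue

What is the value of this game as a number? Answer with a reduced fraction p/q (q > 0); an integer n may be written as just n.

1 of 15 · r · max L −∞ · min R 0 — -1
2 of 15 · rr · max L −∞ · min R -1 — -2
3 of 15 · rrr · max L −∞ · min R -2 — -3
4 of 15 · rrrr · max L −∞ · min R -3 — -4
5 of 15 · rrrrb · max L -4 · min R -3 — -7/2
6 of 15 · rrrrbb · max L -7/2 · min R -3 — -13/4
7 of 15 · rrrrbbb · max L -13/4 · min R -3 — -25/8
8 of 15 · rrrrbbbb · max L -25/8 · min R -3 — -49/16
9 of 15 · rrrrbbbbr · max L -25/8 · min R -49/16 — -99/32
10 of 15 · rrrrbbbbrr · max L -25/8 · min R -99/32 — -199/64
11 of 15 · rrrrbbbbrrr · max L -25/8 · min R -199/64 — -399/128
12 of 15 · rrrrbbbbrrrb · max L -399/128 · min R -199/64 — -797/256
13 of 15 · rrrrbbbbrrrbb · max L -797/256 · min R -199/64 — -1593/512
14 of 15 · rrrrbbbbrrrbbr · max L -797/256 · min R -1593/512 — -3187/1024
15 of 15 · rrrrbbbbrrrbbrb · max L -3187/1024 · min R -1593/512 — -6373/2048

-6373/2048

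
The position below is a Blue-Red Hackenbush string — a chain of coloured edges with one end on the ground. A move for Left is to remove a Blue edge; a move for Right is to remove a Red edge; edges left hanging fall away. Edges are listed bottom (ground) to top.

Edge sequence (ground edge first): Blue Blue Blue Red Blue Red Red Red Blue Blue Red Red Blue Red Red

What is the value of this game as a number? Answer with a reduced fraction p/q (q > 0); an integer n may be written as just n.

10441/4096

1 of 15 · B · max L 0 · min R +∞ gives 1
2 of 15 · BB · max L 1 · min R +∞ gives 2
3 of 15 · BBB · max L 2 · min R +∞ gives 3
4 of 15 · BBBR · max L 2 · min R 3 gives 5/2
5 of 15 · BBBRB · max L 5/2 · min R 3 gives 11/4
6 of 15 · BBBRBR · max L 5/2 · min R 11/4 gives 21/8
7 of 15 · BBBRBRR · max L 5/2 · min R 21/8 gives 41/16
8 of 15 · BBBRBRRR · max L 5/2 · min R 41/16 gives 81/32
9 of 15 · BBBRBRRRB · max L 81/32 · min R 41/16 gives 163/64
10 of 15 · BBBRBRRRBB · max L 163/64 · min R 41/16 gives 327/128
11 of 15 · BBBRBRRRBBR · max L 163/64 · min R 327/128 gives 653/256
12 of 15 · BBBRBRRRBBRR · max L 163/64 · min R 653/256 gives 1305/512
13 of 15 · BBBRBRRRBBRRB · max L 1305/512 · min R 653/256 gives 2611/1024
14 of 15 · BBBRBRRRBBRRBR · max L 1305/512 · min R 2611/1024 gives 5221/2048
15 of 15 · BBBRBRRRBBRRBRR · max L 1305/512 · min R 5221/2048 gives 10441/4096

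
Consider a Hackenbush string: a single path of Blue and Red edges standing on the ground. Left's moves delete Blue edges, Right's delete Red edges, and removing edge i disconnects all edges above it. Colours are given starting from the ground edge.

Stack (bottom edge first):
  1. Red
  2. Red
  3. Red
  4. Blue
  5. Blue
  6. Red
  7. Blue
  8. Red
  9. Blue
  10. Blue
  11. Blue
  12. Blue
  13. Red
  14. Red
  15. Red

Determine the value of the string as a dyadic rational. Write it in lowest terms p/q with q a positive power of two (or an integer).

-9487/4096

value(R) = { — | 0 } → -1
value(RR) = { — | -1 0 } → -2
value(RRR) = { — | -2 -1 0 } → -3
value(RRRB) = { -3 | -2 -1 0 } → -5/2
value(RRRBB) = { -3 -5/2 | -2 -1 0 } → -9/4
value(RRRBBR) = { -3 -5/2 | -9/4 -2 -1 0 } → -19/8
value(RRRBBRB) = { -3 -5/2 -19/8 | -9/4 -2 -1 0 } → -37/16
value(RRRBBRBR) = { -3 -5/2 -19/8 | -37/16 -9/4 -2 -1 0 } → -75/32
value(RRRBBRBRB) = { -3 -5/2 -19/8 -75/32 | -37/16 -9/4 -2 -1 0 } → -149/64
value(RRRBBRBRBB) = { -3 -5/2 -19/8 -75/32 -149/64 | -37/16 -9/4 -2 -1 0 } → -297/128
value(RRRBBRBRBBB) = { -3 -5/2 -19/8 -75/32 -149/64 -297/128 | -37/16 -9/4 -2 -1 0 } → -593/256
value(RRRBBRBRBBBB) = { -3 -5/2 -19/8 -75/32 -149/64 -297/128 -593/256 | -37/16 -9/4 -2 -1 0 } → -1185/512
value(RRRBBRBRBBBBR) = { -3 -5/2 -19/8 -75/32 -149/64 -297/128 -593/256 | -1185/512 -37/16 -9/4 -2 -1 0 } → -2371/1024
value(RRRBBRBRBBBBRR) = { -3 -5/2 -19/8 -75/32 -149/64 -297/128 -593/256 | -2371/1024 -1185/512 -37/16 -9/4 -2 -1 0 } → -4743/2048
value(RRRBBRBRBBBBRRR) = { -3 -5/2 -19/8 -75/32 -149/64 -297/128 -593/256 | -4743/2048 -2371/1024 -1185/512 -37/16 -9/4 -2 -1 0 } → -9487/4096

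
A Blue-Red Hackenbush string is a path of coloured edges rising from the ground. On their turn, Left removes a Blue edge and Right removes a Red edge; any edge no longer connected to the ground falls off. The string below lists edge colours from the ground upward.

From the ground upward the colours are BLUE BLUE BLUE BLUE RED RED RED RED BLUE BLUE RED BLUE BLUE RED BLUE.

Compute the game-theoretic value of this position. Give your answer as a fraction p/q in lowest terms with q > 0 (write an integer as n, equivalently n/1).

value(B) = { 0 | none } → 1
value(BB) = { 0; 1 | none } → 2
value(BBB) = { 0; 1; 2 | none } → 3
value(BBBB) = { 0; 1; 2; 3 | none } → 4
value(BBBBR) = { 0; 1; 2; 3 | 4 } → 7/2
value(BBBBRR) = { 0; 1; 2; 3 | 7/2; 4 } → 13/4
value(BBBBRRR) = { 0; 1; 2; 3 | 13/4; 7/2; 4 } → 25/8
value(BBBBRRRR) = { 0; 1; 2; 3 | 25/8; 13/4; 7/2; 4 } → 49/16
value(BBBBRRRRB) = { 0; 1; 2; 3; 49/16 | 25/8; 13/4; 7/2; 4 } → 99/32
value(BBBBRRRRBB) = { 0; 1; 2; 3; 49/16; 99/32 | 25/8; 13/4; 7/2; 4 } → 199/64
value(BBBBRRRRBBR) = { 0; 1; 2; 3; 49/16; 99/32 | 199/64; 25/8; 13/4; 7/2; 4 } → 397/128
value(BBBBRRRRBBRB) = { 0; 1; 2; 3; 49/16; 99/32; 397/128 | 199/64; 25/8; 13/4; 7/2; 4 } → 795/256
value(BBBBRRRRBBRBB) = { 0; 1; 2; 3; 49/16; 99/32; 397/128; 795/256 | 199/64; 25/8; 13/4; 7/2; 4 } → 1591/512
value(BBBBRRRRBBRBBR) = { 0; 1; 2; 3; 49/16; 99/32; 397/128; 795/256 | 1591/512; 199/64; 25/8; 13/4; 7/2; 4 } → 3181/1024
value(BBBBRRRRBBRBBRB) = { 0; 1; 2; 3; 49/16; 99/32; 397/128; 795/256; 3181/1024 | 1591/512; 199/64; 25/8; 13/4; 7/2; 4 } → 6363/2048

6363/2048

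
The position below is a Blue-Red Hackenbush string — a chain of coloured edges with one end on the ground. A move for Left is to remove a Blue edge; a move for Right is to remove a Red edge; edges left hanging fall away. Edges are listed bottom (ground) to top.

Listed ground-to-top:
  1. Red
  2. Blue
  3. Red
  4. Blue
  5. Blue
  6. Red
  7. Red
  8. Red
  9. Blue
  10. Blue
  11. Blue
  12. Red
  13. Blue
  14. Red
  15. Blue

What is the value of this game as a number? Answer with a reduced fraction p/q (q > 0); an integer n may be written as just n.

-10005/16384

val_1 [R]  L=[·]  R=[0]  -> -1
val_2 [RB]  L=[-1]  R=[0]  -> -1/2
val_3 [RBR]  L=[-1]  R=[-1/2; 0]  -> -3/4
val_4 [RBRB]  L=[-1; -3/4]  R=[-1/2; 0]  -> -5/8
val_5 [RBRBB]  L=[-1; -3/4; -5/8]  R=[-1/2; 0]  -> -9/16
val_6 [RBRBBR]  L=[-1; -3/4; -5/8]  R=[-9/16; -1/2; 0]  -> -19/32
val_7 [RBRBBRR]  L=[-1; -3/4; -5/8]  R=[-19/32; -9/16; -1/2; 0]  -> -39/64
val_8 [RBRBBRRR]  L=[-1; -3/4; -5/8]  R=[-39/64; -19/32; -9/16; -1/2; 0]  -> -79/128
val_9 [RBRBBRRRB]  L=[-1; -3/4; -5/8; -79/128]  R=[-39/64; -19/32; -9/16; -1/2; 0]  -> -157/256
val_10 [RBRBBRRRBB]  L=[-1; -3/4; -5/8; -79/128; -157/256]  R=[-39/64; -19/32; -9/16; -1/2; 0]  -> -313/512
val_11 [RBRBBRRRBBB]  L=[-1; -3/4; -5/8; -79/128; -157/256; -313/512]  R=[-39/64; -19/32; -9/16; -1/2; 0]  -> -625/1024
val_12 [RBRBBRRRBBBR]  L=[-1; -3/4; -5/8; -79/128; -157/256; -313/512]  R=[-625/1024; -39/64; -19/32; -9/16; -1/2; 0]  -> -1251/2048
val_13 [RBRBBRRRBBBRB]  L=[-1; -3/4; -5/8; -79/128; -157/256; -313/512; -1251/2048]  R=[-625/1024; -39/64; -19/32; -9/16; -1/2; 0]  -> -2501/4096
val_14 [RBRBBRRRBBBRBR]  L=[-1; -3/4; -5/8; -79/128; -157/256; -313/512; -1251/2048]  R=[-2501/4096; -625/1024; -39/64; -19/32; -9/16; -1/2; 0]  -> -5003/8192
val_15 [RBRBBRRRBBBRBRB]  L=[-1; -3/4; -5/8; -79/128; -157/256; -313/512; -1251/2048; -5003/8192]  R=[-2501/4096; -625/1024; -39/64; -19/32; -9/16; -1/2; 0]  -> -10005/16384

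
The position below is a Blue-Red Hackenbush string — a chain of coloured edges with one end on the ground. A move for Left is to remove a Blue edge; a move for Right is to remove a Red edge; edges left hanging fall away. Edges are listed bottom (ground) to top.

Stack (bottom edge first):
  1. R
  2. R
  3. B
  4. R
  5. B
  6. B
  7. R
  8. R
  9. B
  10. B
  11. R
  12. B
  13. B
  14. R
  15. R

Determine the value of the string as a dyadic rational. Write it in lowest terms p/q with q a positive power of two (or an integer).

Recurse on prefixes of the 15-edge string R R B R B B R R B B R B B R R:
v(R) = { ∅ | 0 } -> -1
v(RR) = { ∅ | -1, 0 } -> -2
v(RRB) = { -2 | -1, 0 } -> -3/2
v(RRBR) = { -2 | -3/2, -1, 0 } -> -7/4
v(RRBRB) = { -2, -7/4 | -3/2, -1, 0 } -> -13/8
v(RRBRBB) = { -2, -7/4, -13/8 | -3/2, -1, 0 } -> -25/16
v(RRBRBBR) = { -2, -7/4, -13/8 | -25/16, -3/2, -1, 0 } -> -51/32
v(RRBRBBRR) = { -2, -7/4, -13/8 | -51/32, -25/16, -3/2, -1, 0 } -> -103/64
v(RRBRBBRRB) = { -2, -7/4, -13/8, -103/64 | -51/32, -25/16, -3/2, -1, 0 } -> -205/128
v(RRBRBBRRBB) = { -2, -7/4, -13/8, -103/64, -205/128 | -51/32, -25/16, -3/2, -1, 0 } -> -409/256
v(RRBRBBRRBBR) = { -2, -7/4, -13/8, -103/64, -205/128 | -409/256, -51/32, -25/16, -3/2, -1, 0 } -> -819/512
v(RRBRBBRRBBRB) = { -2, -7/4, -13/8, -103/64, -205/128, -819/512 | -409/256, -51/32, -25/16, -3/2, -1, 0 } -> -1637/1024
v(RRBRBBRRBBRBB) = { -2, -7/4, -13/8, -103/64, -205/128, -819/512, -1637/1024 | -409/256, -51/32, -25/16, -3/2, -1, 0 } -> -3273/2048
v(RRBRBBRRBBRBBR) = { -2, -7/4, -13/8, -103/64, -205/128, -819/512, -1637/1024 | -3273/2048, -409/256, -51/32, -25/16, -3/2, -1, 0 } -> -6547/4096
v(RRBRBBRRBBRBBRR) = { -2, -7/4, -13/8, -103/64, -205/128, -819/512, -1637/1024 | -6547/4096, -3273/2048, -409/256, -51/32, -25/16, -3/2, -1, 0 } -> -13095/8192

-13095/8192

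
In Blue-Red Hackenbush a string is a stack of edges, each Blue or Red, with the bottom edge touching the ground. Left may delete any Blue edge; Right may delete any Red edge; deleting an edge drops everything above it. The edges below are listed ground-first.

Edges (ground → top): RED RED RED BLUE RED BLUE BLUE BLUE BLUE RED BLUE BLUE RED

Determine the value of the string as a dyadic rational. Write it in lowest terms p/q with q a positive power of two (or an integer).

Build value(s[:k]) for k = 1..13, string s = RED RED RED BLUE RED BLUE BLUE BLUE BLUE RED BLUE BLUE RED.
value_1 [R]  L=[]  R=[0]  gives -1
value_2 [RR]  L=[]  R=[-1, 0]  gives -2
value_3 [RRR]  L=[]  R=[-2, -1, 0]  gives -3
value_4 [RRRB]  L=[-3]  R=[-2, -1, 0]  gives -5/2
value_5 [RRRBR]  L=[-3]  R=[-5/2, -2, -1, 0]  gives -11/4
value_6 [RRRBRB]  L=[-3, -11/4]  R=[-5/2, -2, -1, 0]  gives -21/8
value_7 [RRRBRBB]  L=[-3, -11/4, -21/8]  R=[-5/2, -2, -1, 0]  gives -41/16
value_8 [RRRBRBBB]  L=[-3, -11/4, -21/8, -41/16]  R=[-5/2, -2, -1, 0]  gives -81/32
value_9 [RRRBRBBBB]  L=[-3, -11/4, -21/8, -41/16, -81/32]  R=[-5/2, -2, -1, 0]  gives -161/64
value_10 [RRRBRBBBBR]  L=[-3, -11/4, -21/8, -41/16, -81/32]  R=[-161/64, -5/2, -2, -1, 0]  gives -323/128
value_11 [RRRBRBBBBRB]  L=[-3, -11/4, -21/8, -41/16, -81/32, -323/128]  R=[-161/64, -5/2, -2, -1, 0]  gives -645/256
value_12 [RRRBRBBBBRBB]  L=[-3, -11/4, -21/8, -41/16, -81/32, -323/128, -645/256]  R=[-161/64, -5/2, -2, -1, 0]  gives -1289/512
value_13 [RRRBRBBBBRBBR]  L=[-3, -11/4, -21/8, -41/16, -81/32, -323/128, -645/256]  R=[-1289/512, -161/64, -5/2, -2, -1, 0]  gives -2579/1024

-2579/1024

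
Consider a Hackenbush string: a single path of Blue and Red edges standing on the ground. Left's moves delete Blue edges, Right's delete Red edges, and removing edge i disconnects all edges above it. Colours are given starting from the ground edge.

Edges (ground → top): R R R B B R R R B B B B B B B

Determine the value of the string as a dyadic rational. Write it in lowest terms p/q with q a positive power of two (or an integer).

Recurse on prefixes of the 15-edge string R R R B B R R R B B B B B B B:
value(R) = { (no moves) | 0 } so -1
value(RR) = { (no moves) | -1, 0 } so -2
value(RRR) = { (no moves) | -2, -1, 0 } so -3
value(RRRB) = { -3 | -2, -1, 0 } so -5/2
value(RRRBB) = { -3, -5/2 | -2, -1, 0 } so -9/4
value(RRRBBR) = { -3, -5/2 | -9/4, -2, -1, 0 } so -19/8
value(RRRBBRR) = { -3, -5/2 | -19/8, -9/4, -2, -1, 0 } so -39/16
value(RRRBBRRR) = { -3, -5/2 | -39/16, -19/8, -9/4, -2, -1, 0 } so -79/32
value(RRRBBRRRB) = { -3, -5/2, -79/32 | -39/16, -19/8, -9/4, -2, -1, 0 } so -157/64
value(RRRBBRRRBB) = { -3, -5/2, -79/32, -157/64 | -39/16, -19/8, -9/4, -2, -1, 0 } so -313/128
value(RRRBBRRRBBB) = { -3, -5/2, -79/32, -157/64, -313/128 | -39/16, -19/8, -9/4, -2, -1, 0 } so -625/256
value(RRRBBRRRBBBB) = { -3, -5/2, -79/32, -157/64, -313/128, -625/256 | -39/16, -19/8, -9/4, -2, -1, 0 } so -1249/512
value(RRRBBRRRBBBBB) = { -3, -5/2, -79/32, -157/64, -313/128, -625/256, -1249/512 | -39/16, -19/8, -9/4, -2, -1, 0 } so -2497/1024
value(RRRBBRRRBBBBBB) = { -3, -5/2, -79/32, -157/64, -313/128, -625/256, -1249/512, -2497/1024 | -39/16, -19/8, -9/4, -2, -1, 0 } so -4993/2048
value(RRRBBRRRBBBBBBB) = { -3, -5/2, -79/32, -157/64, -313/128, -625/256, -1249/512, -2497/1024, -4993/2048 | -39/16, -19/8, -9/4, -2, -1, 0 } so -9985/4096

-9985/4096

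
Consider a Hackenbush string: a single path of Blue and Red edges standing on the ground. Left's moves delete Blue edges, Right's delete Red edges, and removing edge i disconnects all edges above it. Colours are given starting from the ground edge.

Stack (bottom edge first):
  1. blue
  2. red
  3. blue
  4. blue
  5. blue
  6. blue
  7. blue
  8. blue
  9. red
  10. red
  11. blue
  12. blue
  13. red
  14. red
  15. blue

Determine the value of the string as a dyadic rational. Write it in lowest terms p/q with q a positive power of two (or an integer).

16179/16384

value(b) = { 0 | ∅ } ⇒ 1
value(br) = { 0 | 1 } ⇒ 1/2
value(brb) = { 0, 1/2 | 1 } ⇒ 3/4
value(brbb) = { 0, 1/2, 3/4 | 1 } ⇒ 7/8
value(brbbb) = { 0, 1/2, 3/4, 7/8 | 1 } ⇒ 15/16
value(brbbbb) = { 0, 1/2, 3/4, 7/8, 15/16 | 1 } ⇒ 31/32
value(brbbbbb) = { 0, 1/2, 3/4, 7/8, 15/16, 31/32 | 1 } ⇒ 63/64
value(brbbbbbb) = { 0, 1/2, 3/4, 7/8, 15/16, 31/32, 63/64 | 1 } ⇒ 127/128
value(brbbbbbbr) = { 0, 1/2, 3/4, 7/8, 15/16, 31/32, 63/64 | 127/128, 1 } ⇒ 253/256
value(brbbbbbbrr) = { 0, 1/2, 3/4, 7/8, 15/16, 31/32, 63/64 | 253/256, 127/128, 1 } ⇒ 505/512
value(brbbbbbbrrb) = { 0, 1/2, 3/4, 7/8, 15/16, 31/32, 63/64, 505/512 | 253/256, 127/128, 1 } ⇒ 1011/1024
value(brbbbbbbrrbb) = { 0, 1/2, 3/4, 7/8, 15/16, 31/32, 63/64, 505/512, 1011/1024 | 253/256, 127/128, 1 } ⇒ 2023/2048
value(brbbbbbbrrbbr) = { 0, 1/2, 3/4, 7/8, 15/16, 31/32, 63/64, 505/512, 1011/1024 | 2023/2048, 253/256, 127/128, 1 } ⇒ 4045/4096
value(brbbbbbbrrbbrr) = { 0, 1/2, 3/4, 7/8, 15/16, 31/32, 63/64, 505/512, 1011/1024 | 4045/4096, 2023/2048, 253/256, 127/128, 1 } ⇒ 8089/8192
value(brbbbbbbrrbbrrb) = { 0, 1/2, 3/4, 7/8, 15/16, 31/32, 63/64, 505/512, 1011/1024, 8089/8192 | 4045/4096, 2023/2048, 253/256, 127/128, 1 } ⇒ 16179/16384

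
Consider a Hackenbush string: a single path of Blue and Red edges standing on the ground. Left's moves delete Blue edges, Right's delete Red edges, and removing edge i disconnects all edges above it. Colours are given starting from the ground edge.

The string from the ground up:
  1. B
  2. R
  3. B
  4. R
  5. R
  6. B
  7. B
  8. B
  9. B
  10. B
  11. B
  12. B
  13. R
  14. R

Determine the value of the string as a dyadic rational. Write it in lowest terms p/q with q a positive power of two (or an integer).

edge 1 of 14 (B): { 0 | none } → 1
edge 2 of 14 (R): { 0 | 1 } → 1/2
edge 3 of 14 (B): { 0 1/2 | 1 } → 3/4
edge 4 of 14 (R): { 0 1/2 | 3/4 1 } → 5/8
edge 5 of 14 (R): { 0 1/2 | 5/8 3/4 1 } → 9/16
edge 6 of 14 (B): { 0 1/2 9/16 | 5/8 3/4 1 } → 19/32
edge 7 of 14 (B): { 0 1/2 9/16 19/32 | 5/8 3/4 1 } → 39/64
edge 8 of 14 (B): { 0 1/2 9/16 19/32 39/64 | 5/8 3/4 1 } → 79/128
edge 9 of 14 (B): { 0 1/2 9/16 19/32 39/64 79/128 | 5/8 3/4 1 } → 159/256
edge 10 of 14 (B): { 0 1/2 9/16 19/32 39/64 79/128 159/256 | 5/8 3/4 1 } → 319/512
edge 11 of 14 (B): { 0 1/2 9/16 19/32 39/64 79/128 159/256 319/512 | 5/8 3/4 1 } → 639/1024
edge 12 of 14 (B): { 0 1/2 9/16 19/32 39/64 79/128 159/256 319/512 639/1024 | 5/8 3/4 1 } → 1279/2048
edge 13 of 14 (R): { 0 1/2 9/16 19/32 39/64 79/128 159/256 319/512 639/1024 | 1279/2048 5/8 3/4 1 } → 2557/4096
edge 14 of 14 (R): { 0 1/2 9/16 19/32 39/64 79/128 159/256 319/512 639/1024 | 2557/4096 1279/2048 5/8 3/4 1 } → 5113/8192

5113/8192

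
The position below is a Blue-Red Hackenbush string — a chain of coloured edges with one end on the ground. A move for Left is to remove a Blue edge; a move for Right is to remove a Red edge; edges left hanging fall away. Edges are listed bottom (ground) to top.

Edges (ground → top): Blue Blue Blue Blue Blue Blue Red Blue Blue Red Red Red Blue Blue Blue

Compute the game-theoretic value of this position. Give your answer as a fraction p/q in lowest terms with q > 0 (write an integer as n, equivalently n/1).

Recurse on prefixes of the 15-edge string Blue Blue Blue Blue Blue Blue Red Blue Blue Red Red Red Blue Blue Blue:
1 of 15 · B · max L 0 · min R +∞ ⇒ 1
2 of 15 · BB · max L 1 · min R +∞ ⇒ 2
3 of 15 · BBB · max L 2 · min R +∞ ⇒ 3
4 of 15 · BBBB · max L 3 · min R +∞ ⇒ 4
5 of 15 · BBBBB · max L 4 · min R +∞ ⇒ 5
6 of 15 · BBBBBB · max L 5 · min R +∞ ⇒ 6
7 of 15 · BBBBBBR · max L 5 · min R 6 ⇒ 11/2
8 of 15 · BBBBBBRB · max L 11/2 · min R 6 ⇒ 23/4
9 of 15 · BBBBBBRBB · max L 23/4 · min R 6 ⇒ 47/8
10 of 15 · BBBBBBRBBR · max L 23/4 · min R 47/8 ⇒ 93/16
11 of 15 · BBBBBBRBBRR · max L 23/4 · min R 93/16 ⇒ 185/32
12 of 15 · BBBBBBRBBRRR · max L 23/4 · min R 185/32 ⇒ 369/64
13 of 15 · BBBBBBRBBRRRB · max L 369/64 · min R 185/32 ⇒ 739/128
14 of 15 · BBBBBBRBBRRRBB · max L 739/128 · min R 185/32 ⇒ 1479/256
15 of 15 · BBBBBBRBBRRRBBB · max L 1479/256 · min R 185/32 ⇒ 2959/512

2959/512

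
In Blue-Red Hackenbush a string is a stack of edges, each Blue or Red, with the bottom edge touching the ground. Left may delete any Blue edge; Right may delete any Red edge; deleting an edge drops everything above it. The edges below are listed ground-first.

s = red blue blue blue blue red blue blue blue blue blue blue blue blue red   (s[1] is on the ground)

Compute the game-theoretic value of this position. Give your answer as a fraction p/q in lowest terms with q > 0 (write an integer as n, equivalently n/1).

-1027/16384

Build v(s[:k]) for k = 1..15, string s = red blue blue blue blue red blue blue blue blue blue blue blue blue red.
step 1: add red to get r; options L={ — } R={ 0 } so -1
step 2: add blue to get rb; options L={ -1 } R={ 0 } so -1/2
step 3: add blue to get rbb; options L={ -1 -1/2 } R={ 0 } so -1/4
step 4: add blue to get rbbb; options L={ -1 -1/2 -1/4 } R={ 0 } so -1/8
step 5: add blue to get rbbbb; options L={ -1 -1/2 -1/4 -1/8 } R={ 0 } so -1/16
step 6: add red to get rbbbbr; options L={ -1 -1/2 -1/4 -1/8 } R={ -1/16 0 } so -3/32
step 7: add blue to get rbbbbrb; options L={ -1 -1/2 -1/4 -1/8 -3/32 } R={ -1/16 0 } so -5/64
step 8: add blue to get rbbbbrbb; options L={ -1 -1/2 -1/4 -1/8 -3/32 -5/64 } R={ -1/16 0 } so -9/128
step 9: add blue to get rbbbbrbbb; options L={ -1 -1/2 -1/4 -1/8 -3/32 -5/64 -9/128 } R={ -1/16 0 } so -17/256
step 10: add blue to get rbbbbrbbbb; options L={ -1 -1/2 -1/4 -1/8 -3/32 -5/64 -9/128 -17/256 } R={ -1/16 0 } so -33/512
step 11: add blue to get rbbbbrbbbbb; options L={ -1 -1/2 -1/4 -1/8 -3/32 -5/64 -9/128 -17/256 -33/512 } R={ -1/16 0 } so -65/1024
step 12: add blue to get rbbbbrbbbbbb; options L={ -1 -1/2 -1/4 -1/8 -3/32 -5/64 -9/128 -17/256 -33/512 -65/1024 } R={ -1/16 0 } so -129/2048
step 13: add blue to get rbbbbrbbbbbbb; options L={ -1 -1/2 -1/4 -1/8 -3/32 -5/64 -9/128 -17/256 -33/512 -65/1024 -129/2048 } R={ -1/16 0 } so -257/4096
step 14: add blue to get rbbbbrbbbbbbbb; options L={ -1 -1/2 -1/4 -1/8 -3/32 -5/64 -9/128 -17/256 -33/512 -65/1024 -129/2048 -257/4096 } R={ -1/16 0 } so -513/8192
step 15: add red to get rbbbbrbbbbbbbbr; options L={ -1 -1/2 -1/4 -1/8 -3/32 -5/64 -9/128 -17/256 -33/512 -65/1024 -129/2048 -257/4096 } R={ -513/8192 -1/16 0 } so -1027/16384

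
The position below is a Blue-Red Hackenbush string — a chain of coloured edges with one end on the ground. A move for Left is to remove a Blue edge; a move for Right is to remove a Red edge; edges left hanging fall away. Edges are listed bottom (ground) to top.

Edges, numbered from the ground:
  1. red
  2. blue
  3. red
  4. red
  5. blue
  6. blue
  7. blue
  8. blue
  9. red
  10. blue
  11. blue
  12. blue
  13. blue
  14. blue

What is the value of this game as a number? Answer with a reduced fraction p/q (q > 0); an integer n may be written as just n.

step 1: add red to get r; options L={ none } R={ 0 } gives -1
step 2: add blue to get rb; options L={ -1 } R={ 0 } gives -1/2
step 3: add red to get rbr; options L={ -1 } R={ -1/2 0 } gives -3/4
step 4: add red to get rbrr; options L={ -1 } R={ -3/4 -1/2 0 } gives -7/8
step 5: add blue to get rbrrb; options L={ -1 -7/8 } R={ -3/4 -1/2 0 } gives -13/16
step 6: add blue to get rbrrbb; options L={ -1 -7/8 -13/16 } R={ -3/4 -1/2 0 } gives -25/32
step 7: add blue to get rbrrbbb; options L={ -1 -7/8 -13/16 -25/32 } R={ -3/4 -1/2 0 } gives -49/64
step 8: add blue to get rbrrbbbb; options L={ -1 -7/8 -13/16 -25/32 -49/64 } R={ -3/4 -1/2 0 } gives -97/128
step 9: add red to get rbrrbbbbr; options L={ -1 -7/8 -13/16 -25/32 -49/64 } R={ -97/128 -3/4 -1/2 0 } gives -195/256
step 10: add blue to get rbrrbbbbrb; options L={ -1 -7/8 -13/16 -25/32 -49/64 -195/256 } R={ -97/128 -3/4 -1/2 0 } gives -389/512
step 11: add blue to get rbrrbbbbrbb; options L={ -1 -7/8 -13/16 -25/32 -49/64 -195/256 -389/512 } R={ -97/128 -3/4 -1/2 0 } gives -777/1024
step 12: add blue to get rbrrbbbbrbbb; options L={ -1 -7/8 -13/16 -25/32 -49/64 -195/256 -389/512 -777/1024 } R={ -97/128 -3/4 -1/2 0 } gives -1553/2048
step 13: add blue to get rbrrbbbbrbbbb; options L={ -1 -7/8 -13/16 -25/32 -49/64 -195/256 -389/512 -777/1024 -1553/2048 } R={ -97/128 -3/4 -1/2 0 } gives -3105/4096
step 14: add blue to get rbrrbbbbrbbbbb; options L={ -1 -7/8 -13/16 -25/32 -49/64 -195/256 -389/512 -777/1024 -1553/2048 -3105/4096 } R={ -97/128 -3/4 -1/2 0 } gives -6209/8192

-6209/8192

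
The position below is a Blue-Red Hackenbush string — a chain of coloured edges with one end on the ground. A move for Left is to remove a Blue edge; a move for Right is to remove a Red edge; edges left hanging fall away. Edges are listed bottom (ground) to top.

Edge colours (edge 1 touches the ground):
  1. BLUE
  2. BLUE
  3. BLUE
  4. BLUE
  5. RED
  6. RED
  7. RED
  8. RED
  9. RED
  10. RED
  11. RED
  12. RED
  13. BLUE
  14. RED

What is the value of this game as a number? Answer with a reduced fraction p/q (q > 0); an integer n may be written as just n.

step 1: add BLUE to get B; options L={ 0 } R={ — } so 1
step 2: add BLUE to get BB; options L={ 0; 1 } R={ — } so 2
step 3: add BLUE to get BBB; options L={ 0; 1; 2 } R={ — } so 3
step 4: add BLUE to get BBBB; options L={ 0; 1; 2; 3 } R={ — } so 4
step 5: add RED to get BBBBR; options L={ 0; 1; 2; 3 } R={ 4 } so 7/2
step 6: add RED to get BBBBRR; options L={ 0; 1; 2; 3 } R={ 7/2; 4 } so 13/4
step 7: add RED to get BBBBRRR; options L={ 0; 1; 2; 3 } R={ 13/4; 7/2; 4 } so 25/8
step 8: add RED to get BBBBRRRR; options L={ 0; 1; 2; 3 } R={ 25/8; 13/4; 7/2; 4 } so 49/16
step 9: add RED to get BBBBRRRRR; options L={ 0; 1; 2; 3 } R={ 49/16; 25/8; 13/4; 7/2; 4 } so 97/32
step 10: add RED to get BBBBRRRRRR; options L={ 0; 1; 2; 3 } R={ 97/32; 49/16; 25/8; 13/4; 7/2; 4 } so 193/64
step 11: add RED to get BBBBRRRRRRR; options L={ 0; 1; 2; 3 } R={ 193/64; 97/32; 49/16; 25/8; 13/4; 7/2; 4 } so 385/128
step 12: add RED to get BBBBRRRRRRRR; options L={ 0; 1; 2; 3 } R={ 385/128; 193/64; 97/32; 49/16; 25/8; 13/4; 7/2; 4 } so 769/256
step 13: add BLUE to get BBBBRRRRRRRRB; options L={ 0; 1; 2; 3; 769/256 } R={ 385/128; 193/64; 97/32; 49/16; 25/8; 13/4; 7/2; 4 } so 1539/512
step 14: add RED to get BBBBRRRRRRRRBR; options L={ 0; 1; 2; 3; 769/256 } R={ 1539/512; 385/128; 193/64; 97/32; 49/16; 25/8; 13/4; 7/2; 4 } so 3077/1024

3077/1024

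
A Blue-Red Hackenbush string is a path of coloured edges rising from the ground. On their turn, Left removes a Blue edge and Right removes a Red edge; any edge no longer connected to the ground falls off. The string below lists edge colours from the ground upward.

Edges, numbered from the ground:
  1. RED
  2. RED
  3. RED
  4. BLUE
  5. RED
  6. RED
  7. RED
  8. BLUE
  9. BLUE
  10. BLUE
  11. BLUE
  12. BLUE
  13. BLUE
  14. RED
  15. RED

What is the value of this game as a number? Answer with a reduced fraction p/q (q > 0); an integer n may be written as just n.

Prefix values for RED RED RED BLUE RED RED RED BLUE BLUE BLUE BLUE BLUE BLUE RED RED via {L|R} + simplicity:
1 of 15 · R · max L −∞ · min R 0 ⇒ -1
2 of 15 · RR · max L −∞ · min R -1 ⇒ -2
3 of 15 · RRR · max L −∞ · min R -2 ⇒ -3
4 of 15 · RRRB · max L -3 · min R -2 ⇒ -5/2
5 of 15 · RRRBR · max L -3 · min R -5/2 ⇒ -11/4
6 of 15 · RRRBRR · max L -3 · min R -11/4 ⇒ -23/8
7 of 15 · RRRBRRR · max L -3 · min R -23/8 ⇒ -47/16
8 of 15 · RRRBRRRB · max L -47/16 · min R -23/8 ⇒ -93/32
9 of 15 · RRRBRRRBB · max L -93/32 · min R -23/8 ⇒ -185/64
10 of 15 · RRRBRRRBBB · max L -185/64 · min R -23/8 ⇒ -369/128
11 of 15 · RRRBRRRBBBB · max L -369/128 · min R -23/8 ⇒ -737/256
12 of 15 · RRRBRRRBBBBB · max L -737/256 · min R -23/8 ⇒ -1473/512
13 of 15 · RRRBRRRBBBBBB · max L -1473/512 · min R -23/8 ⇒ -2945/1024
14 of 15 · RRRBRRRBBBBBBR · max L -1473/512 · min R -2945/1024 ⇒ -5891/2048
15 of 15 · RRRBRRRBBBBBBRR · max L -1473/512 · min R -5891/2048 ⇒ -11783/4096

-11783/4096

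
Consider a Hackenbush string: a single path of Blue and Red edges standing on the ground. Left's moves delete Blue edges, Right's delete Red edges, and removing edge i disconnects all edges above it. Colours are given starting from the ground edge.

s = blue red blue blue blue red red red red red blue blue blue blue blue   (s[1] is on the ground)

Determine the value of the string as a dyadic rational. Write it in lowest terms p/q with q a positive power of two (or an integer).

Build val(s[:k]) for k = 1..15, string s = blue red blue blue blue red red red red red blue blue blue blue blue.
1 of 15 · b · max L 0 · min R +∞ => 1
2 of 15 · br · max L 0 · min R 1 => 1/2
3 of 15 · brb · max L 1/2 · min R 1 => 3/4
4 of 15 · brbb · max L 3/4 · min R 1 => 7/8
5 of 15 · brbbb · max L 7/8 · min R 1 => 15/16
6 of 15 · brbbbr · max L 7/8 · min R 15/16 => 29/32
7 of 15 · brbbbrr · max L 7/8 · min R 29/32 => 57/64
8 of 15 · brbbbrrr · max L 7/8 · min R 57/64 => 113/128
9 of 15 · brbbbrrrr · max L 7/8 · min R 113/128 => 225/256
10 of 15 · brbbbrrrrr · max L 7/8 · min R 225/256 => 449/512
11 of 15 · brbbbrrrrrb · max L 449/512 · min R 225/256 => 899/1024
12 of 15 · brbbbrrrrrbb · max L 899/1024 · min R 225/256 => 1799/2048
13 of 15 · brbbbrrrrrbbb · max L 1799/2048 · min R 225/256 => 3599/4096
14 of 15 · brbbbrrrrrbbbb · max L 3599/4096 · min R 225/256 => 7199/8192
15 of 15 · brbbbrrrrrbbbbb · max L 7199/8192 · min R 225/256 => 14399/16384

14399/16384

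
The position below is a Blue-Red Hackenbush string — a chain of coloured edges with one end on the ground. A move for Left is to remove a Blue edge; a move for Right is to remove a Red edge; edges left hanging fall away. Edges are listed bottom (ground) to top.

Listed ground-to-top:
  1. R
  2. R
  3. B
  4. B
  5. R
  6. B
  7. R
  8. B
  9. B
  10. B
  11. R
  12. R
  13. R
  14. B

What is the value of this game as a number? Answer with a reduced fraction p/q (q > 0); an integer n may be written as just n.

-5405/4096

edge 1 of 14 (R): { none | 0 } → -1
edge 2 of 14 (R): { none | -1 0 } → -2
edge 3 of 14 (B): { -2 | -1 0 } → -3/2
edge 4 of 14 (B): { -2 -3/2 | -1 0 } → -5/4
edge 5 of 14 (R): { -2 -3/2 | -5/4 -1 0 } → -11/8
edge 6 of 14 (B): { -2 -3/2 -11/8 | -5/4 -1 0 } → -21/16
edge 7 of 14 (R): { -2 -3/2 -11/8 | -21/16 -5/4 -1 0 } → -43/32
edge 8 of 14 (B): { -2 -3/2 -11/8 -43/32 | -21/16 -5/4 -1 0 } → -85/64
edge 9 of 14 (B): { -2 -3/2 -11/8 -43/32 -85/64 | -21/16 -5/4 -1 0 } → -169/128
edge 10 of 14 (B): { -2 -3/2 -11/8 -43/32 -85/64 -169/128 | -21/16 -5/4 -1 0 } → -337/256
edge 11 of 14 (R): { -2 -3/2 -11/8 -43/32 -85/64 -169/128 | -337/256 -21/16 -5/4 -1 0 } → -675/512
edge 12 of 14 (R): { -2 -3/2 -11/8 -43/32 -85/64 -169/128 | -675/512 -337/256 -21/16 -5/4 -1 0 } → -1351/1024
edge 13 of 14 (R): { -2 -3/2 -11/8 -43/32 -85/64 -169/128 | -1351/1024 -675/512 -337/256 -21/16 -5/4 -1 0 } → -2703/2048
edge 14 of 14 (B): { -2 -3/2 -11/8 -43/32 -85/64 -169/128 -2703/2048 | -1351/1024 -675/512 -337/256 -21/16 -5/4 -1 0 } → -5405/4096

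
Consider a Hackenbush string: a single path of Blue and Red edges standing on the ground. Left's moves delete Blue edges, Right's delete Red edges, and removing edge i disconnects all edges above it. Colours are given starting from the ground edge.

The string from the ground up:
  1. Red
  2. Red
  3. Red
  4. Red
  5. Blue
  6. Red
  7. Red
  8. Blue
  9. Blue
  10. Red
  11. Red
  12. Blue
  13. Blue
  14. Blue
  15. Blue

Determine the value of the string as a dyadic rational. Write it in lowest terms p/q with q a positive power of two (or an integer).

Recurse on prefixes of the 15-edge string Red Red Red Red Blue Red Red Blue Blue Red Red Blue Blue Blue Blue:
v(R) = { none | 0 } → -1
v(RR) = { none | -1,0 } → -2
v(RRR) = { none | -2,-1,0 } → -3
v(RRRR) = { none | -3,-2,-1,0 } → -4
v(RRRRB) = { -4 | -3,-2,-1,0 } → -7/2
v(RRRRBR) = { -4 | -7/2,-3,-2,-1,0 } → -15/4
v(RRRRBRR) = { -4 | -15/4,-7/2,-3,-2,-1,0 } → -31/8
v(RRRRBRRB) = { -4,-31/8 | -15/4,-7/2,-3,-2,-1,0 } → -61/16
v(RRRRBRRBB) = { -4,-31/8,-61/16 | -15/4,-7/2,-3,-2,-1,0 } → -121/32
v(RRRRBRRBBR) = { -4,-31/8,-61/16 | -121/32,-15/4,-7/2,-3,-2,-1,0 } → -243/64
v(RRRRBRRBBRR) = { -4,-31/8,-61/16 | -243/64,-121/32,-15/4,-7/2,-3,-2,-1,0 } → -487/128
v(RRRRBRRBBRRB) = { -4,-31/8,-61/16,-487/128 | -243/64,-121/32,-15/4,-7/2,-3,-2,-1,0 } → -973/256
v(RRRRBRRBBRRBB) = { -4,-31/8,-61/16,-487/128,-973/256 | -243/64,-121/32,-15/4,-7/2,-3,-2,-1,0 } → -1945/512
v(RRRRBRRBBRRBBB) = { -4,-31/8,-61/16,-487/128,-973/256,-1945/512 | -243/64,-121/32,-15/4,-7/2,-3,-2,-1,0 } → -3889/1024
v(RRRRBRRBBRRBBBB) = { -4,-31/8,-61/16,-487/128,-973/256,-1945/512,-3889/1024 | -243/64,-121/32,-15/4,-7/2,-3,-2,-1,0 } → -7777/2048

-7777/2048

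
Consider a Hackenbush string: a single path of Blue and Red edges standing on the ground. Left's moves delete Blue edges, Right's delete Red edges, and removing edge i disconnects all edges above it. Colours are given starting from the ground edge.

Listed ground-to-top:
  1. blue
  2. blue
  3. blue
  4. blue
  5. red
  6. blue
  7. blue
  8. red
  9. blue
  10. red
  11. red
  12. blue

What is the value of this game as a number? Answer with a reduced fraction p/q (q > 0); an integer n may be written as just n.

979/256

edge 1 of 12 (blue): { 0 | · } -> 1
edge 2 of 12 (blue): { 0,1 | · } -> 2
edge 3 of 12 (blue): { 0,1,2 | · } -> 3
edge 4 of 12 (blue): { 0,1,2,3 | · } -> 4
edge 5 of 12 (red): { 0,1,2,3 | 4 } -> 7/2
edge 6 of 12 (blue): { 0,1,2,3,7/2 | 4 } -> 15/4
edge 7 of 12 (blue): { 0,1,2,3,7/2,15/4 | 4 } -> 31/8
edge 8 of 12 (red): { 0,1,2,3,7/2,15/4 | 31/8,4 } -> 61/16
edge 9 of 12 (blue): { 0,1,2,3,7/2,15/4,61/16 | 31/8,4 } -> 123/32
edge 10 of 12 (red): { 0,1,2,3,7/2,15/4,61/16 | 123/32,31/8,4 } -> 245/64
edge 11 of 12 (red): { 0,1,2,3,7/2,15/4,61/16 | 245/64,123/32,31/8,4 } -> 489/128
edge 12 of 12 (blue): { 0,1,2,3,7/2,15/4,61/16,489/128 | 245/64,123/32,31/8,4 } -> 979/256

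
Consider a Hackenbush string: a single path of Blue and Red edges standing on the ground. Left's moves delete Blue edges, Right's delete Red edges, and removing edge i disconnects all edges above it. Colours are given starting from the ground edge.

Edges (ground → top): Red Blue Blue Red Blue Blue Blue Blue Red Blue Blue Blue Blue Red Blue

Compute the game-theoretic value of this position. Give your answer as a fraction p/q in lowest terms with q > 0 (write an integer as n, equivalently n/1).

Prefix values for Red Blue Blue Red Blue Blue Blue Blue Red Blue Blue Blue Blue Red Blue via {L|R} + simplicity:
value_1 [R]  L=[·]  R=[0]  => -1
value_2 [RB]  L=[-1]  R=[0]  => -1/2
value_3 [RBB]  L=[-1 -1/2]  R=[0]  => -1/4
value_4 [RBBR]  L=[-1 -1/2]  R=[-1/4 0]  => -3/8
value_5 [RBBRB]  L=[-1 -1/2 -3/8]  R=[-1/4 0]  => -5/16
value_6 [RBBRBB]  L=[-1 -1/2 -3/8 -5/16]  R=[-1/4 0]  => -9/32
value_7 [RBBRBBB]  L=[-1 -1/2 -3/8 -5/16 -9/32]  R=[-1/4 0]  => -17/64
value_8 [RBBRBBBB]  L=[-1 -1/2 -3/8 -5/16 -9/32 -17/64]  R=[-1/4 0]  => -33/128
value_9 [RBBRBBBBR]  L=[-1 -1/2 -3/8 -5/16 -9/32 -17/64]  R=[-33/128 -1/4 0]  => -67/256
value_10 [RBBRBBBBRB]  L=[-1 -1/2 -3/8 -5/16 -9/32 -17/64 -67/256]  R=[-33/128 -1/4 0]  => -133/512
value_11 [RBBRBBBBRBB]  L=[-1 -1/2 -3/8 -5/16 -9/32 -17/64 -67/256 -133/512]  R=[-33/128 -1/4 0]  => -265/1024
value_12 [RBBRBBBBRBBB]  L=[-1 -1/2 -3/8 -5/16 -9/32 -17/64 -67/256 -133/512 -265/1024]  R=[-33/128 -1/4 0]  => -529/2048
value_13 [RBBRBBBBRBBBB]  L=[-1 -1/2 -3/8 -5/16 -9/32 -17/64 -67/256 -133/512 -265/1024 -529/2048]  R=[-33/128 -1/4 0]  => -1057/4096
value_14 [RBBRBBBBRBBBBR]  L=[-1 -1/2 -3/8 -5/16 -9/32 -17/64 -67/256 -133/512 -265/1024 -529/2048]  R=[-1057/4096 -33/128 -1/4 0]  => -2115/8192
value_15 [RBBRBBBBRBBBBRB]  L=[-1 -1/2 -3/8 -5/16 -9/32 -17/64 -67/256 -133/512 -265/1024 -529/2048 -2115/8192]  R=[-1057/4096 -33/128 -1/4 0]  => -4229/16384

-4229/16384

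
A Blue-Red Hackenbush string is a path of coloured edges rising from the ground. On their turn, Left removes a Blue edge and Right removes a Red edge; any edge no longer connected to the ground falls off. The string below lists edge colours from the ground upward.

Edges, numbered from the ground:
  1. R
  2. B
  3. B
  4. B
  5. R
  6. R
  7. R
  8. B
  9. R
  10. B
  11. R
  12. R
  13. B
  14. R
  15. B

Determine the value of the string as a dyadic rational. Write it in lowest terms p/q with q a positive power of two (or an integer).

Recurse on prefixes of the 15-edge string R B B B R R R B R B R R B R B:
edge 1 of 15 (R): { · | 0 } gives -1
edge 2 of 15 (B): { -1 | 0 } gives -1/2
edge 3 of 15 (B): { -1 -1/2 | 0 } gives -1/4
edge 4 of 15 (B): { -1 -1/2 -1/4 | 0 } gives -1/8
edge 5 of 15 (R): { -1 -1/2 -1/4 | -1/8 0 } gives -3/16
edge 6 of 15 (R): { -1 -1/2 -1/4 | -3/16 -1/8 0 } gives -7/32
edge 7 of 15 (R): { -1 -1/2 -1/4 | -7/32 -3/16 -1/8 0 } gives -15/64
edge 8 of 15 (B): { -1 -1/2 -1/4 -15/64 | -7/32 -3/16 -1/8 0 } gives -29/128
edge 9 of 15 (R): { -1 -1/2 -1/4 -15/64 | -29/128 -7/32 -3/16 -1/8 0 } gives -59/256
edge 10 of 15 (B): { -1 -1/2 -1/4 -15/64 -59/256 | -29/128 -7/32 -3/16 -1/8 0 } gives -117/512
edge 11 of 15 (R): { -1 -1/2 -1/4 -15/64 -59/256 | -117/512 -29/128 -7/32 -3/16 -1/8 0 } gives -235/1024
edge 12 of 15 (R): { -1 -1/2 -1/4 -15/64 -59/256 | -235/1024 -117/512 -29/128 -7/32 -3/16 -1/8 0 } gives -471/2048
edge 13 of 15 (B): { -1 -1/2 -1/4 -15/64 -59/256 -471/2048 | -235/1024 -117/512 -29/128 -7/32 -3/16 -1/8 0 } gives -941/4096
edge 14 of 15 (R): { -1 -1/2 -1/4 -15/64 -59/256 -471/2048 | -941/4096 -235/1024 -117/512 -29/128 -7/32 -3/16 -1/8 0 } gives -1883/8192
edge 15 of 15 (B): { -1 -1/2 -1/4 -15/64 -59/256 -471/2048 -1883/8192 | -941/4096 -235/1024 -117/512 -29/128 -7/32 -3/16 -1/8 0 } gives -3765/16384

-3765/16384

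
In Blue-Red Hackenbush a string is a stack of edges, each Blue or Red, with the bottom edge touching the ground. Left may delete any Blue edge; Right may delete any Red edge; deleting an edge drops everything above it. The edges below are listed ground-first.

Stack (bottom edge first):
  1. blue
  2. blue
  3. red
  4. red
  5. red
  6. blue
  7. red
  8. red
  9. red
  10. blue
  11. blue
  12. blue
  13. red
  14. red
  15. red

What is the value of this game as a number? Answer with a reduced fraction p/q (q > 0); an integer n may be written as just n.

Build val(s[:k]) for k = 1..15, string s = blue blue red red red blue red red red blue blue blue red red red.
b: Left { 0 }, Right { — } — simplest 1
bb: Left { 0,1 }, Right { — } — simplest 2
bbr: Left { 0,1 }, Right { 2 } — simplest 3/2
bbrr: Left { 0,1 }, Right { 3/2,2 } — simplest 5/4
bbrrr: Left { 0,1 }, Right { 5/4,3/2,2 } — simplest 9/8
bbrrrb: Left { 0,1,9/8 }, Right { 5/4,3/2,2 } — simplest 19/16
bbrrrbr: Left { 0,1,9/8 }, Right { 19/16,5/4,3/2,2 } — simplest 37/32
bbrrrbrr: Left { 0,1,9/8 }, Right { 37/32,19/16,5/4,3/2,2 } — simplest 73/64
bbrrrbrrr: Left { 0,1,9/8 }, Right { 73/64,37/32,19/16,5/4,3/2,2 } — simplest 145/128
bbrrrbrrrb: Left { 0,1,9/8,145/128 }, Right { 73/64,37/32,19/16,5/4,3/2,2 } — simplest 291/256
bbrrrbrrrbb: Left { 0,1,9/8,145/128,291/256 }, Right { 73/64,37/32,19/16,5/4,3/2,2 } — simplest 583/512
bbrrrbrrrbbb: Left { 0,1,9/8,145/128,291/256,583/512 }, Right { 73/64,37/32,19/16,5/4,3/2,2 } — simplest 1167/1024
bbrrrbrrrbbbr: Left { 0,1,9/8,145/128,291/256,583/512 }, Right { 1167/1024,73/64,37/32,19/16,5/4,3/2,2 } — simplest 2333/2048
bbrrrbrrrbbbrr: Left { 0,1,9/8,145/128,291/256,583/512 }, Right { 2333/2048,1167/1024,73/64,37/32,19/16,5/4,3/2,2 } — simplest 4665/4096
bbrrrbrrrbbbrrr: Left { 0,1,9/8,145/128,291/256,583/512 }, Right { 4665/4096,2333/2048,1167/1024,73/64,37/32,19/16,5/4,3/2,2 } — simplest 9329/8192

9329/8192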